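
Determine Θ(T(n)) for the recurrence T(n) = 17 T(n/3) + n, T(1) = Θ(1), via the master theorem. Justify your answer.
T(n) = Θ(n^(log_3 17))

Master theorem: compare f(n) = n to n^(log_3 17) where log_3 17 ≈ 2.579. Since 1 < log_3 17, we have f(n) = O(n^(log_3 17 − ε)) for some ε > 0 — Case 1. Hence T(n) = Θ(n^(log_3 17)).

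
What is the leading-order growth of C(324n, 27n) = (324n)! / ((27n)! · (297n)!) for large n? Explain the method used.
C(324n, 27n) ~ (8916100448256/285311670611)^(27n) · sqrt(6/(11π·27n))

Write N = 27n. Apply Stirling to each factorial:
  (12N)! ~ sqrt(2π·12N) · (12N/e)^(12N),
  N! ~ sqrt(2π N) · (N/e)^N,
  (11N)! ~ sqrt(2π·11N) · (11N/e)^(11N).
The exponential factors combine to (12N)^(12N) / (N^N · (11N)^(11N)) = 12^(12N)/11^(11N) = (12^12/11^11)^N = (8916100448256/285311670611)^N.
The square-root prefactors combine to sqrt(2π·12N) / (sqrt(2π N)·sqrt(2π·11N)) = sqrt(12 / (2π·11·N)) = sqrt(6/(11π·27n)).
Substituting N = 27n: C(324n, 27n) ~ (8916100448256/285311670611)^(27n) · sqrt(6/(11π·27n)).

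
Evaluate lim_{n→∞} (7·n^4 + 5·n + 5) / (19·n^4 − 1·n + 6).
lim = 7/19

For large n the leading n^4 terms dominate both numerator and denominator. Dividing top and bottom by n^4, every other term tends to 0, leaving 7/19.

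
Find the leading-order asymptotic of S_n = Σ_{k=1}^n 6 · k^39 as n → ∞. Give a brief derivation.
S_n ~ 3 · n^40 / 20

By integral comparison (Euler-Maclaurin), Σ_{k=1}^n 6 · k^39 = 6 · ∫_0^n x^39 dx + O(n^39) = 6 · n^40/40 = 3 · n^40 / 20 + O(n^39). (Equivalently, Faulhaber's formula gives the same leading term.)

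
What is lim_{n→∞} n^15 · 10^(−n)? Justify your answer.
lim = 0

Exponentials with base > 1 dominate every fixed polynomial: for any fixed c, n^c / 10^n → 0 as n → ∞ (e.g. by the ratio test, or by writing 10^n = e^(n ln 10) and noting e^(n ln 10) / n^c → ∞). Hence n^15 · 10^(−n) = n^15 / 10^n → 0.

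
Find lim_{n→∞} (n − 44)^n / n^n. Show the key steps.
lim = e^(−44)

Rewrite as (1 − 44/n)^(n). By the standard limit (1 + x/n)^n → e^x, we have (1 − 44/n)^n → e^(−44), and raising to the 1st power gives e^(−44).
More precisely, ln[(1 − 44/n)^(n)] = n · ln(1 − 44/n) = n · (-44/n + O(1/n^2)) = -44 + O(1/n) → -44.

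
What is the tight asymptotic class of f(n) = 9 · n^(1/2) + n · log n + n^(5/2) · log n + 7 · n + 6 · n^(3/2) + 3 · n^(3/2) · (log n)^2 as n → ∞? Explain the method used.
f(n) ∈ Θ(n^(5/2) · log n)

Compare the terms by growth order. For large n, n^a · (log n)^b dominates n^a' · (log n)^b' iff a > a', or (a = a' and b > b'). Ranking the 6 terms shows the dominant one is n^(5/2) · log n. Hence f(n) ∈ Θ(n^(5/2) · log n).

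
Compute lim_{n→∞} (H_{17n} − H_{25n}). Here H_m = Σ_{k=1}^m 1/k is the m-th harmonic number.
lim = ln(17/25)

Euler-Maclaurin gives H_m = ln m + γ + 1/(2m) + O(1/m^2). The γ and O(1/m) terms cancel in the difference:
  H_{17n} − H_{25n} = ln(17n) − ln(25n) + O(1/n) = ln(17/25) + O(1/n).
Hence the limit is ln(17/25).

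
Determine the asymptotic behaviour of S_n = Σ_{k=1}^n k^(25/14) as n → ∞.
S_n ~ (14/39) · n^(39/14)

Integral comparison: Σ_{k=1}^n k^(25/14) = ∫_0^n x^(25/14) dx + O(n^(25/14)). The integral is n^(1 + 25/14) / (1 + 25/14) = n^((25+14)/14) / ((25+14)/14) = (14/39) · n^(39/14).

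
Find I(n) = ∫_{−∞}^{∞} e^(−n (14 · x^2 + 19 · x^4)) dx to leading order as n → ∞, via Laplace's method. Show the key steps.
I(n) ~ sqrt(π/(14n))

φ(x) = 14 · x^2 + 19 · x^4 has its unique global minimum at x* = 0 (since φ'(x) = 28x + 76x^3 = 0 only at x = 0 for real x with both coefficients positive, and φ → ∞ as |x| → ∞). At x* = 0, φ(0) = 0 and φ''(0) = 28. Laplace's method then gives
  I(n) ~ sqrt(2π / (n · φ''(0))) · e^(−n φ(0)) = sqrt(2π / (28n)) = sqrt(π/(14n)).
The 19 · x^4 term contributes only at subleading order (an O(1/n) relative correction).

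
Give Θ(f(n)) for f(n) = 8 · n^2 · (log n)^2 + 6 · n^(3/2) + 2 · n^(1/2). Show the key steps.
f(n) ∈ Θ(n^2 · (log n)^2)

Compare the terms by growth order. For large n, n^a · (log n)^b dominates n^a' · (log n)^b' iff a > a', or (a = a' and b > b'). Ranking the 3 terms shows the dominant one is 8 · n^2 · (log n)^2. Hence f(n) ∈ Θ(n^2 · (log n)^2).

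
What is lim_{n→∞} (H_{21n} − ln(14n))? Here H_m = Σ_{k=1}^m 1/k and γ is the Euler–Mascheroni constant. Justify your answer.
lim = ln(3/2) + γ

By Euler-Maclaurin, H_m = ln m + γ + O(1/m). So
  H_{21n} − ln(14n) = ln(21n) + γ − ln(14n) + O(1/n)
                       = ln(21/14) + γ + O(1/n).
Hence the limit is ln(21/14) + γ (= ln(3/2)).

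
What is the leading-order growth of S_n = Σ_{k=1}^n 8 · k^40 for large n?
S_n ~ 8 · n^41 / 41

By integral comparison (Euler-Maclaurin), Σ_{k=1}^n 8 · k^40 = 8 · ∫_0^n x^40 dx + O(n^40) = 8 · n^41/41 + O(n^40). (Equivalently, Faulhaber's formula gives the same leading term.)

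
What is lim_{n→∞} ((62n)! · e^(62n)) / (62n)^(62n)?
lim = ∞

Stirling: (62n)! ~ sqrt(2π·62n) · (62n/e)^(62n). Hence
  (62n)! · e^(62n) / (62n)^(62n) ~ sqrt(2π·62n) = sqrt(2π·62) · sqrt(n) → ∞.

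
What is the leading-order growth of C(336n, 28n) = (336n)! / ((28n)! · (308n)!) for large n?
C(336n, 28n) ~ (8916100448256/285311670611)^(28n) · sqrt(6/(11π·28n))

Write N = 28n. Apply Stirling to each factorial:
  (12N)! ~ sqrt(2π·12N) · (12N/e)^(12N),
  N! ~ sqrt(2π N) · (N/e)^N,
  (11N)! ~ sqrt(2π·11N) · (11N/e)^(11N).
The exponential factors combine to (12N)^(12N) / (N^N · (11N)^(11N)) = 12^(12N)/11^(11N) = (12^12/11^11)^N = (8916100448256/285311670611)^N.
The square-root prefactors combine to sqrt(2π·12N) / (sqrt(2π N)·sqrt(2π·11N)) = sqrt(12 / (2π·11·N)) = sqrt(6/(11π·28n)).
Substituting N = 28n: C(336n, 28n) ~ (8916100448256/285311670611)^(28n) · sqrt(6/(11π·28n)).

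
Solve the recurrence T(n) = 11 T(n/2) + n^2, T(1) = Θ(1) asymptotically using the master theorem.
T(n) = Θ(n^(log_2 11))

Master theorem: compare f(n) = n^2 to n^(log_2 11) where log_2 11 ≈ 3.459. Since 2 < log_2 11, we have f(n) = O(n^(log_2 11 − ε)) for some ε > 0 — Case 1. Hence T(n) = Θ(n^(log_2 11)).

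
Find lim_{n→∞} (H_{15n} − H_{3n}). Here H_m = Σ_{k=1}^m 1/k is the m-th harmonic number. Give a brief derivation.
lim = ln(15/3) = ln 5

Euler-Maclaurin gives H_m = ln m + γ + 1/(2m) + O(1/m^2). The γ and O(1/m) terms cancel in the difference:
  H_{15n} − H_{3n} = ln(15n) − ln(3n) + O(1/n) = ln(15/3) + O(1/n).
Hence the limit is ln(15/3) = ln 5.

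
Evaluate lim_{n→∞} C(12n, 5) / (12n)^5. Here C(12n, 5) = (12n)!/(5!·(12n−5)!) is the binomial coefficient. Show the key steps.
lim = 1/5! = 1/120

With N = 12n → ∞: C(N, 5) / N^5 = [N(N−1)…(N−4)] / (5! · N^5) = (1/5!) · 1 · (1 − 1/(12n)) · (1 − 2/(12n)) · (1 − 3/(12n)) · (1 − 4/(12n)). Each factor → 1 as N → ∞, so the limit is 1/5! = 1/120.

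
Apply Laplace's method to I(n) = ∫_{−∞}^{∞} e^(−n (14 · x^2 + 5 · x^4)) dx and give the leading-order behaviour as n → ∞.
I(n) ~ sqrt(π/(14n))

φ(x) = 14 · x^2 + 5 · x^4 has its unique global minimum at x* = 0 (since φ'(x) = 28x + 20x^3 = 0 only at x = 0 for real x with both coefficients positive, and φ → ∞ as |x| → ∞). At x* = 0, φ(0) = 0 and φ''(0) = 28. Laplace's method then gives
  I(n) ~ sqrt(2π / (n · φ''(0))) · e^(−n φ(0)) = sqrt(2π / (28n)) = sqrt(π/(14n)).
The 5 · x^4 term contributes only at subleading order (an O(1/n) relative correction).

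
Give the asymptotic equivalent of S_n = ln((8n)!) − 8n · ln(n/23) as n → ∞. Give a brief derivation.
S_n ~ 8n · (ln 184 − 1) + O(ln n)

Stirling: ln((8n)!) = 8n ln(8n) − 8n + O(ln n).
  S_n = 8n ln(8n) − 8n − 8n ln(n/23) + O(ln n)
      = 8n ln(8n) − 8n ln n + 8n ln 23 − 8n + O(ln n)
      = 8n ln 8 + 8n ln 23 − 8n + O(ln n)
      = 8n (ln 184 − 1) + O(ln n).
Numerically ln(184) − 1 ≈ 4.2149.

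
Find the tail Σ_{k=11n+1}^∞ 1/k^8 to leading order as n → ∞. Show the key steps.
Σ_{k>11n} 1/k^8 ~ 1/(7 · (11n)^7)

Compare to the integral: ∫_{11n}^∞ x^(−8) dx = [−x^(−7)/7]_{11n}^∞ = 1/((8−1)·(11n)^7). Euler-Maclaurin then gives
  Σ_{k>11n} 1/k^8 = ∫_{11n}^∞ dx/x^8 − 1/(2·(11n)^8) + O(1/(11n)^9).
(Equivalently this is ζ(8) − Σ_{k≤11n} 1/k^8.)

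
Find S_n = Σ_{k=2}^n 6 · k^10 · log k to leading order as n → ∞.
S_n ~ 6 · n^11 log n / 11 − 6 · n^11 / 121

By integral comparison, S_n = ∫_1^n 6 · x^10 · log x dx + O(n^10 · log n). For the integral, ∫ x^10 log x dx = n^11 log n / 11 − n^11/121 (integration by parts). Hence S_n ~ 6 · n^11 log n / 11 − 6 · n^11 / 121.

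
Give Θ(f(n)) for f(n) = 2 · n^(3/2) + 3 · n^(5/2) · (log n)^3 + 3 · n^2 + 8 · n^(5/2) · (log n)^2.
f(n) ∈ Θ(n^(5/2) · (log n)^3)

Compare the terms by growth order. For large n, n^a · (log n)^b dominates n^a' · (log n)^b' iff a > a', or (a = a' and b > b'). Ranking the 4 terms shows the dominant one is 3 · n^(5/2) · (log n)^3. Hence f(n) ∈ Θ(n^(5/2) · (log n)^3).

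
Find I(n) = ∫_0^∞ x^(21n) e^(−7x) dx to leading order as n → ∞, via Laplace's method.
I(n) ~ (sqrt(2π·21n) / 7) · (21n/(7e))^(21n)

Write the integrand as exp(21n ln x − 7x) and set f(x) = 21n ln x − 7x. Then f'(x) = 21n/x − 7 = 0 at x* = 21n/7, and f''(x*) = −21n/x*^2 = −7^2/(21n). Laplace's method (interior maximum) gives
  I(n) ~ e^(f(x*)) · sqrt(2π / |f''(x*)|)
        = exp(21n ln(21n/7) − 21n) · sqrt(2π · 21n / 7^2)
        = (21n/7)^(21n) e^(−21n) · sqrt(2π·21n) / 7
        = (sqrt(2π·21n) / 7) · (21n/(7e))^(21n).
This matches Γ(21n+1)/7^(21n+1) with Stirling applied to Γ.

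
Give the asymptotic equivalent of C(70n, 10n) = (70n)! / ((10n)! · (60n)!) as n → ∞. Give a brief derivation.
C(70n, 10n) ~ (823543/46656)^(10n) · sqrt(7/(12π·10n))

Write N = 10n. Apply Stirling to each factorial:
  (7N)! ~ sqrt(2π·7N) · (7N/e)^(7N),
  N! ~ sqrt(2π N) · (N/e)^N,
  (6N)! ~ sqrt(2π·6N) · (6N/e)^(6N).
The exponential factors combine to (7N)^(7N) / (N^N · (6N)^(6N)) = 7^(7N)/6^(6N) = (7^7/6^6)^N = (823543/46656)^N.
The square-root prefactors combine to sqrt(2π·7N) / (sqrt(2π N)·sqrt(2π·6N)) = sqrt(7 / (2π·6·N)) = sqrt(7/(12π·10n)).
Substituting N = 10n: C(70n, 10n) ~ (823543/46656)^(10n) · sqrt(7/(12π·10n)).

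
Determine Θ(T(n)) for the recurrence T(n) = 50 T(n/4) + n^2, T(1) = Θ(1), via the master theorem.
T(n) = Θ(n^(log_4 50))

Master theorem: compare f(n) = n^2 to n^(log_4 50) where log_4 50 ≈ 2.822. Since 2 < log_4 50, we have f(n) = O(n^(log_4 50 − ε)) for some ε > 0 — Case 1. Hence T(n) = Θ(n^(log_4 50)).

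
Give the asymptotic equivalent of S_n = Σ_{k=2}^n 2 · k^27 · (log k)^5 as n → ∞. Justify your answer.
S_n ~ n^28 · (log n)^5 / 14

By integral comparison, S_n = ∫_1^n 2 · x^27 · (log x)^5 dx + O(n^27 · (log n)^5). For the integral, the leading term of ∫_1^n x^27 (log x)^5 dx is n^28/28 · (log n)^5 (by repeated integration by parts; each step lowers the log-exponent and produces a relatively O(1/log n) correction). Hence S_n ~ n^28 · (log n)^5 / 14.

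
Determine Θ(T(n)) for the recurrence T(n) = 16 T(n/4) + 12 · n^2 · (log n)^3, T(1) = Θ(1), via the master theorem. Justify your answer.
T(n) = Θ(n^2 · (log n)^4)

Here log_4 16 = 2 and f(n) = 12 · n^2 · (log n)^3 = Θ(n^(log_4 16) · (log n)^3). This is the extended Case 2 of the master theorem (f matches the critical exponent up to log factors), giving T(n) = Θ(n^(log_4 16) · (log n)^(3+1)) = Θ(n^2 · (log n)^4).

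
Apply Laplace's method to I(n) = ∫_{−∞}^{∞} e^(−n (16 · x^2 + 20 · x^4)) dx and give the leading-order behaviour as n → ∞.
I(n) ~ sqrt(π/(16n))

φ(x) = 16 · x^2 + 20 · x^4 has its unique global minimum at x* = 0 (since φ'(x) = 32x + 80x^3 = 0 only at x = 0 for real x with both coefficients positive, and φ → ∞ as |x| → ∞). At x* = 0, φ(0) = 0 and φ''(0) = 32. Laplace's method then gives
  I(n) ~ sqrt(2π / (n · φ''(0))) · e^(−n φ(0)) = sqrt(2π / (32n)) = sqrt(π/(16n)).
The 20 · x^4 term contributes only at subleading order (an O(1/n) relative correction).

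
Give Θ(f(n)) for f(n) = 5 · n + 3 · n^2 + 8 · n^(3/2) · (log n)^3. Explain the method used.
f(n) ∈ Θ(n^2)

Compare the terms by growth order. For large n, n^a · (log n)^b dominates n^a' · (log n)^b' iff a > a', or (a = a' and b > b'). Ranking the 3 terms shows the dominant one is 3 · n^2. Hence f(n) ∈ Θ(n^2).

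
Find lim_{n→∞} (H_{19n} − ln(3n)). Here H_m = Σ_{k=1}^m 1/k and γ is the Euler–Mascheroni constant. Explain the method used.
lim = ln(19/3) + γ

By Euler-Maclaurin, H_m = ln m + γ + O(1/m). So
  H_{19n} − ln(3n) = ln(19n) + γ − ln(3n) + O(1/n)
                       = ln(19/3) + γ + O(1/n).
Hence the limit is ln(19/3) + γ.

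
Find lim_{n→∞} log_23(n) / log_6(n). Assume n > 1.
lim = ln(6) / ln(23) = log_23(6)

Change of base: log_23(n) = ln n / ln 23 and log_6(n) = ln n / ln 6. The ratio is (ln n / ln 23) · (ln 6 / ln n) = ln 6 / ln 23, a constant independent of n. So the limit is ln 6 / ln 23 = log_23(6).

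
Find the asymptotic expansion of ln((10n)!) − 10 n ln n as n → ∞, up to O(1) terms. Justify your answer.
ln((10n)!) − 10 n ln n = 10(ln 10 − 1) n + (1/2) ln(2π·10n) + O(1/n)

Stirling: ln((10n)!) = 10n ln(10n) − 10n + (1/2) ln(2π·10n) + O(1/n).
Since 10n ln(10n) = 10n ln n + 10n ln 10, subtracting 10n ln n cancels the n ln n term exactly. What remains is 10(ln 10 − 1) n + (1/2) ln(2π·10n) + O(1/n).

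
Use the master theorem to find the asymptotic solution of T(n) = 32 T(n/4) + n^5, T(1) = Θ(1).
T(n) = Θ(n^5)

log_4 32 ≈ 2.500. f(n) = n^5 dominates n^(log_4 32) since 5 > 2.500, and the regularity condition a·f(n/b) = 32·(n/4)^5 = (32/1024)·n^5 ≤ c·f(n) holds with c = 32/1024 ≈ 0.0312 < 1. So this is Case 3: T(n) = Θ(f(n)) = Θ(n^5).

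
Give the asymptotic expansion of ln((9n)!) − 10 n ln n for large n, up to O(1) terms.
ln((9n)!) − 10 n ln n = −n ln n + 9(ln 9 − 1) n + (1/2) ln(2π·9n) + O(1/n)

Stirling: ln((9n)!) = 9n ln(9n) − 9n + (1/2) ln(2π·9n) + O(1/n).
Expand 9n ln(9n) = 9n (ln n + ln 9) = 9n ln n + 9n ln 9.
Subtract 10n ln n: leading term is (9 − 10) n ln n = −n ln n. The next term is 9n ln 9 − 9n = 9(ln 9 − 1) n. Then the (1/2) ln(2π·9n) correction.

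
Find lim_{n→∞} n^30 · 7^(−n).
lim = 0

Exponentials with base > 1 dominate every fixed polynomial: for any fixed c, n^c / 7^n → 0 as n → ∞ (e.g. by the ratio test, or by writing 7^n = e^(n ln 7) and noting e^(n ln 7) / n^c → ∞). Hence n^30 · 7^(−n) = n^30 / 7^n → 0.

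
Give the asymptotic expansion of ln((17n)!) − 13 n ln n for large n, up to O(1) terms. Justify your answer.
ln((17n)!) − 13 n ln n = 4 n ln n + 17(ln 17 − 1) n + (1/2) ln(2π·17n) + O(1/n)

Stirling: ln((17n)!) = 17n ln(17n) − 17n + (1/2) ln(2π·17n) + O(1/n).
Expand 17n ln(17n) = 17n (ln n + ln 17) = 17n ln n + 17n ln 17.
Subtract 13n ln n: leading term is (17 − 13) n ln n = 4 n ln n. The next term is 17n ln 17 − 17n = 17(ln 17 − 1) n. Then the (1/2) ln(2π·17n) correction.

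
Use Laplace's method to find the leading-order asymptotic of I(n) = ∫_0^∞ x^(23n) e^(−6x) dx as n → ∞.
I(n) ~ (sqrt(2π·23n) / 6) · (23n/(6e))^(23n)

Write the integrand as exp(23n ln x − 6x) and set f(x) = 23n ln x − 6x. Then f'(x) = 23n/x − 6 = 0 at x* = 23n/6, and f''(x*) = −23n/x*^2 = −6^2/(23n). Laplace's method (interior maximum) gives
  I(n) ~ e^(f(x*)) · sqrt(2π / |f''(x*)|)
        = exp(23n ln(23n/6) − 23n) · sqrt(2π · 23n / 6^2)
        = (23n/6)^(23n) e^(−23n) · sqrt(2π·23n) / 6
        = (sqrt(2π·23n) / 6) · (23n/(6e))^(23n).
This matches Γ(23n+1)/6^(23n+1) with Stirling applied to Γ.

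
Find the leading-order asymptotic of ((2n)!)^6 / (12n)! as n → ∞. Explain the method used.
((2n)!)^6/(12n)! ~ ((2π·2n)^(5/2) / sqrt(6)) · 6^(−6·2n)  →  0

Write N = 2n. Stirling: N! ~ sqrt(2π N)(N/e)^N and (6N)! ~ sqrt(2π·6N)·(6N/e)^(6N).
  (N!)^6/(6N)! ~ (2π N)^(6/2) (N/e)^(6N) / [sqrt(2π·6N) (6N/e)^(6N)]
     = (2π N)^(6/2) / sqrt(2π·6N) · (N/(6N))^(6N)
     = (2π N)^((6−1)/2) / sqrt(6) · 6^(−6N).
Since 6^6 > 1, the factor 6^(−6N) decays exponentially, so the ratio → 0. Substituting N = 2n gives the stated form.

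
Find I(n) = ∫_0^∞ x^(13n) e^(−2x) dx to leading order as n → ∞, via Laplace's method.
I(n) ~ (sqrt(2π·13n) / 2) · (13n/(2e))^(13n)

Write the integrand as exp(13n ln x − 2x) and set f(x) = 13n ln x − 2x. Then f'(x) = 13n/x − 2 = 0 at x* = 13n/2, and f''(x*) = −13n/x*^2 = −2^2/(13n). Laplace's method (interior maximum) gives
  I(n) ~ e^(f(x*)) · sqrt(2π / |f''(x*)|)
        = exp(13n ln(13n/2) − 13n) · sqrt(2π · 13n / 2^2)
        = (13n/2)^(13n) e^(−13n) · sqrt(2π·13n) / 2
        = (sqrt(2π·13n) / 2) · (13n/(2e))^(13n).
This matches Γ(13n+1)/2^(13n+1) with Stirling applied to Γ.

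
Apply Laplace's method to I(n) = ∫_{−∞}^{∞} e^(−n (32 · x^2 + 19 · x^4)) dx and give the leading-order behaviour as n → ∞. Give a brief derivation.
I(n) ~ sqrt(π/(32n))

φ(x) = 32 · x^2 + 19 · x^4 has its unique global minimum at x* = 0 (since φ'(x) = 64x + 76x^3 = 0 only at x = 0 for real x with both coefficients positive, and φ → ∞ as |x| → ∞). At x* = 0, φ(0) = 0 and φ''(0) = 64. Laplace's method then gives
  I(n) ~ sqrt(2π / (n · φ''(0))) · e^(−n φ(0)) = sqrt(2π / (64n)) = sqrt(π/(32n)).
The 19 · x^4 term contributes only at subleading order (an O(1/n) relative correction).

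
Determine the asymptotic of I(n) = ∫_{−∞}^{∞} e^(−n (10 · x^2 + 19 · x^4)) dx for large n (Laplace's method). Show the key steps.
I(n) ~ sqrt(π/(10n))

φ(x) = 10 · x^2 + 19 · x^4 has its unique global minimum at x* = 0 (since φ'(x) = 20x + 76x^3 = 0 only at x = 0 for real x with both coefficients positive, and φ → ∞ as |x| → ∞). At x* = 0, φ(0) = 0 and φ''(0) = 20. Laplace's method then gives
  I(n) ~ sqrt(2π / (n · φ''(0))) · e^(−n φ(0)) = sqrt(2π / (20n)) = sqrt(π/(10n)).
The 19 · x^4 term contributes only at subleading order (an O(1/n) relative correction).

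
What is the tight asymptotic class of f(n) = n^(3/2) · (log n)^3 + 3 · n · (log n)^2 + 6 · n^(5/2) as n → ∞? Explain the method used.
f(n) ∈ Θ(n^(5/2))

Compare the terms by growth order. For large n, n^a · (log n)^b dominates n^a' · (log n)^b' iff a > a', or (a = a' and b > b'). Ranking the 3 terms shows the dominant one is 6 · n^(5/2). Hence f(n) ∈ Θ(n^(5/2)).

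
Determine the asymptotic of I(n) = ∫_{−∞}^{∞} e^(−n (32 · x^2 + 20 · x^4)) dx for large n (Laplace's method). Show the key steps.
I(n) ~ sqrt(π/(32n))

φ(x) = 32 · x^2 + 20 · x^4 has its unique global minimum at x* = 0 (since φ'(x) = 64x + 80x^3 = 0 only at x = 0 for real x with both coefficients positive, and φ → ∞ as |x| → ∞). At x* = 0, φ(0) = 0 and φ''(0) = 64. Laplace's method then gives
  I(n) ~ sqrt(2π / (n · φ''(0))) · e^(−n φ(0)) = sqrt(2π / (64n)) = sqrt(π/(32n)).
The 20 · x^4 term contributes only at subleading order (an O(1/n) relative correction).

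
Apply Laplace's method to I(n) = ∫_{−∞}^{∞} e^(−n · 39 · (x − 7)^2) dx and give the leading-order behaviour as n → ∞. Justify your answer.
I(n) = sqrt(π/(39n))

Here φ(x) = 39 · (x − 7)^2 has its unique minimum at x* = 7 with φ(x*) = 0 and φ''(x*) = 78. Laplace's method gives
  I(n) ~ e^(−n φ(x*)) · sqrt(2π / (n · φ''(x*))) = sqrt(2π / (78n)) = sqrt(π/(39n)).
This is exact: substituting u = (x − 7)·sqrt(39n) gives I(n) = (1/sqrt(39n)) ∫_{−∞}^{∞} e^(−u^2) du = sqrt(π/(39n)).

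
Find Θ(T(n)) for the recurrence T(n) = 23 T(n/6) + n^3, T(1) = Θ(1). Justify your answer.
T(n) = Θ(n^3)

log_6 23 ≈ 1.750. f(n) = n^3 dominates n^(log_6 23) since 3 > 1.750, and the regularity condition a·f(n/b) = 23·(n/6)^3 = (23/216)·n^3 ≤ c·f(n) holds with c = 23/216 ≈ 0.106 < 1. So this is Case 3: T(n) = Θ(f(n)) = Θ(n^3).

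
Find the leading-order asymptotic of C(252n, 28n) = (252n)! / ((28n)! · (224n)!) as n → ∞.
C(252n, 28n) ~ (387420489/16777216)^(28n) · sqrt(9/(16π·28n))

Write N = 28n. Apply Stirling to each factorial:
  (9N)! ~ sqrt(2π·9N) · (9N/e)^(9N),
  N! ~ sqrt(2π N) · (N/e)^N,
  (8N)! ~ sqrt(2π·8N) · (8N/e)^(8N).
The exponential factors combine to (9N)^(9N) / (N^N · (8N)^(8N)) = 9^(9N)/8^(8N) = (9^9/8^8)^N = (387420489/16777216)^N.
The square-root prefactors combine to sqrt(2π·9N) / (sqrt(2π N)·sqrt(2π·8N)) = sqrt(9 / (2π·8·N)) = sqrt(9/(16π·28n)).
Substituting N = 28n: C(252n, 28n) ~ (387420489/16777216)^(28n) · sqrt(9/(16π·28n)).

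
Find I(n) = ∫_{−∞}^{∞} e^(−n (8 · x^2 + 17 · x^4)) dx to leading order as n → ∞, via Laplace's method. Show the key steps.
I(n) ~ sqrt(π/(8n))

φ(x) = 8 · x^2 + 17 · x^4 has its unique global minimum at x* = 0 (since φ'(x) = 16x + 68x^3 = 0 only at x = 0 for real x with both coefficients positive, and φ → ∞ as |x| → ∞). At x* = 0, φ(0) = 0 and φ''(0) = 16. Laplace's method then gives
  I(n) ~ sqrt(2π / (n · φ''(0))) · e^(−n φ(0)) = sqrt(2π / (16n)) = sqrt(π/(8n)).
The 17 · x^4 term contributes only at subleading order (an O(1/n) relative correction).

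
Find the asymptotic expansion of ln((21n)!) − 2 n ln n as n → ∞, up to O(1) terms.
ln((21n)!) − 2 n ln n = 19 n ln n + 21(ln 21 − 1) n + (1/2) ln(2π·21n) + O(1/n)

Stirling: ln((21n)!) = 21n ln(21n) − 21n + (1/2) ln(2π·21n) + O(1/n).
Expand 21n ln(21n) = 21n (ln n + ln 21) = 21n ln n + 21n ln 21.
Subtract 2n ln n: leading term is (21 − 2) n ln n = 19 n ln n. The next term is 21n ln 21 − 21n = 21(ln 21 − 1) n. Then the (1/2) ln(2π·21n) correction.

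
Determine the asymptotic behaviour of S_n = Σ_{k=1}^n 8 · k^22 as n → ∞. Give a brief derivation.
S_n ~ 8 · n^23 / 23

By integral comparison (Euler-Maclaurin), Σ_{k=1}^n 8 · k^22 = 8 · ∫_0^n x^22 dx + O(n^22) = 8 · n^23/23 + O(n^22). (Equivalently, Faulhaber's formula gives the same leading term.)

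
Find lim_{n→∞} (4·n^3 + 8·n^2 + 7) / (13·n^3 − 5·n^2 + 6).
lim = 4/13

For large n the leading n^3 terms dominate both numerator and denominator. Dividing top and bottom by n^3, every other term tends to 0, leaving 4/13.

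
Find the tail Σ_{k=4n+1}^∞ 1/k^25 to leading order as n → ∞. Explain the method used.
Σ_{k>4n} 1/k^25 ~ 1/(24 · (4n)^24)

Compare to the integral: ∫_{4n}^∞ x^(−25) dx = [−x^(−24)/24]_{4n}^∞ = 1/((25−1)·(4n)^24). Euler-Maclaurin then gives
  Σ_{k>4n} 1/k^25 = ∫_{4n}^∞ dx/x^25 − 1/(2·(4n)^25) + O(1/(4n)^26).
(Equivalently this is ζ(25) − Σ_{k≤4n} 1/k^25.)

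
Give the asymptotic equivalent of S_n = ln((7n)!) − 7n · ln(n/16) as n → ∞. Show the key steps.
S_n ~ 7n · (ln 112 − 1) + O(ln n)

Stirling: ln((7n)!) = 7n ln(7n) − 7n + O(ln n).
  S_n = 7n ln(7n) − 7n − 7n ln(n/16) + O(ln n)
      = 7n ln(7n) − 7n ln n + 7n ln 16 − 7n + O(ln n)
      = 7n ln 7 + 7n ln 16 − 7n + O(ln n)
      = 7n (ln 112 − 1) + O(ln n).
Numerically ln(112) − 1 ≈ 3.7185.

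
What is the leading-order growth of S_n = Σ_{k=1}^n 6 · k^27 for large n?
S_n ~ 3 · n^28 / 14

By integral comparison (Euler-Maclaurin), Σ_{k=1}^n 6 · k^27 = 6 · ∫_0^n x^27 dx + O(n^27) = 6 · n^28/28 = 3 · n^28 / 14 + O(n^27). (Equivalently, Faulhaber's formula gives the same leading term.)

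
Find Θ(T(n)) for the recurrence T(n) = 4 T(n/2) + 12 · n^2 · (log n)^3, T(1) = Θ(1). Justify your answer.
T(n) = Θ(n^2 · (log n)^4)

Here log_2 4 = 2 and f(n) = 12 · n^2 · (log n)^3 = Θ(n^(log_2 4) · (log n)^3). This is the extended Case 2 of the master theorem (f matches the critical exponent up to log factors), giving T(n) = Θ(n^(log_2 4) · (log n)^(3+1)) = Θ(n^2 · (log n)^4).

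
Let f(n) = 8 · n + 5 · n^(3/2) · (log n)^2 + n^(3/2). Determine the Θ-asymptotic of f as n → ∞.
f(n) ∈ Θ(n^(3/2) · (log n)^2)

Compare the terms by growth order. For large n, n^a · (log n)^b dominates n^a' · (log n)^b' iff a > a', or (a = a' and b > b'). Ranking the 3 terms shows the dominant one is 5 · n^(3/2) · (log n)^2. Hence f(n) ∈ Θ(n^(3/2) · (log n)^2).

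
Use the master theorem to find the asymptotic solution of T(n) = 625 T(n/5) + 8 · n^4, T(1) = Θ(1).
T(n) = Θ(n^4 log n)

log_5 625 = 4, and f(n) = 8 · n^4 = Θ(n^(log_5 625)). This is Case 2 of the master theorem: T(n) = Θ(f(n) · log n) = Θ(n^4 log n).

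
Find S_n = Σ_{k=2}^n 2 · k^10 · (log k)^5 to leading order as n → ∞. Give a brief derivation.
S_n ~ 2 · n^11 · (log n)^5 / 11

By integral comparison, S_n = ∫_1^n 2 · x^10 · (log x)^5 dx + O(n^10 · (log n)^5). For the integral, the leading term of ∫_1^n x^10 (log x)^5 dx is n^11/11 · (log n)^5 (by repeated integration by parts; each step lowers the log-exponent and produces a relatively O(1/log n) correction). Hence S_n ~ 2 · n^11 · (log n)^5 / 11.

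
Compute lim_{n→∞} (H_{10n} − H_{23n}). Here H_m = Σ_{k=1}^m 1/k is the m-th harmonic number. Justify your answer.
lim = ln(10/23)

Euler-Maclaurin gives H_m = ln m + γ + 1/(2m) + O(1/m^2). The γ and O(1/m) terms cancel in the difference:
  H_{10n} − H_{23n} = ln(10n) − ln(23n) + O(1/n) = ln(10/23) + O(1/n).
Hence the limit is ln(10/23).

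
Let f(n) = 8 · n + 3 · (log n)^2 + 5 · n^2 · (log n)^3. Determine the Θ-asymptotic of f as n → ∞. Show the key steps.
f(n) ∈ Θ(n^2 · (log n)^3)

Compare the terms by growth order. For large n, n^a · (log n)^b dominates n^a' · (log n)^b' iff a > a', or (a = a' and b > b'). Ranking the 3 terms shows the dominant one is 5 · n^2 · (log n)^3. Hence f(n) ∈ Θ(n^2 · (log n)^3).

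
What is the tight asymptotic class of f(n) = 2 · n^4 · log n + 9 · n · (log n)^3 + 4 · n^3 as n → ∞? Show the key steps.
f(n) ∈ Θ(n^4 · log n)

Compare the terms by growth order. For large n, n^a · (log n)^b dominates n^a' · (log n)^b' iff a > a', or (a = a' and b > b'). Ranking the 3 terms shows the dominant one is 2 · n^4 · log n. Hence f(n) ∈ Θ(n^4 · log n).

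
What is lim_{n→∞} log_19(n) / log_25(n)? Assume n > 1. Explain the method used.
lim = ln(25) / ln(19) = log_19(25)

Change of base: log_19(n) = ln n / ln 19 and log_25(n) = ln n / ln 25. The ratio is (ln n / ln 19) · (ln 25 / ln n) = ln 25 / ln 19, a constant independent of n. So the limit is ln 25 / ln 19 = log_19(25).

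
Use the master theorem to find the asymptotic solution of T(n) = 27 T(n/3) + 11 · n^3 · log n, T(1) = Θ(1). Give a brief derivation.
T(n) = Θ(n^3 · (log n)^2)

Here log_3 27 = 3 and f(n) = 11 · n^3 · log n = Θ(n^(log_3 27) · (log n)^1). This is the extended Case 2 of the master theorem (f matches the critical exponent up to log factors), giving T(n) = Θ(n^(log_3 27) · (log n)^(1+1)) = Θ(n^3 · (log n)^2).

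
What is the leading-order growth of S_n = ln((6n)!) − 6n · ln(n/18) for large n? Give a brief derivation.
S_n ~ 6n · (ln 108 − 1) + O(ln n)

Stirling: ln((6n)!) = 6n ln(6n) − 6n + O(ln n).
  S_n = 6n ln(6n) − 6n − 6n ln(n/18) + O(ln n)
      = 6n ln(6n) − 6n ln n + 6n ln 18 − 6n + O(ln n)
      = 6n ln 6 + 6n ln 18 − 6n + O(ln n)
      = 6n (ln 108 − 1) + O(ln n).
Numerically ln(108) − 1 ≈ 3.6821.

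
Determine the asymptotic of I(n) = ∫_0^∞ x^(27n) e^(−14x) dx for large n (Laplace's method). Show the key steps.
I(n) ~ (sqrt(2π·27n) / 14) · (27n/(14e))^(27n)

Write the integrand as exp(27n ln x − 14x) and set f(x) = 27n ln x − 14x. Then f'(x) = 27n/x − 14 = 0 at x* = 27n/14, and f''(x*) = −27n/x*^2 = −14^2/(27n). Laplace's method (interior maximum) gives
  I(n) ~ e^(f(x*)) · sqrt(2π / |f''(x*)|)
        = exp(27n ln(27n/14) − 27n) · sqrt(2π · 27n / 14^2)
        = (27n/14)^(27n) e^(−27n) · sqrt(2π·27n) / 14
        = (sqrt(2π·27n) / 14) · (27n/(14e))^(27n).
This matches Γ(27n+1)/14^(27n+1) with Stirling applied to Γ.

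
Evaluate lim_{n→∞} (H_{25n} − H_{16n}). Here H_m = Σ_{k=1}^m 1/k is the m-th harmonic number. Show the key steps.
lim = ln(25/16)

Euler-Maclaurin gives H_m = ln m + γ + 1/(2m) + O(1/m^2). The γ and O(1/m) terms cancel in the difference:
  H_{25n} − H_{16n} = ln(25n) − ln(16n) + O(1/n) = ln(25/16) + O(1/n).
Hence the limit is ln(25/16).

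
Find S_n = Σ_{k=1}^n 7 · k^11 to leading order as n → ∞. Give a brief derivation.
S_n ~ 7 · n^12 / 12

By integral comparison (Euler-Maclaurin), Σ_{k=1}^n 7 · k^11 = 7 · ∫_0^n x^11 dx + O(n^11) = 7 · n^12/12 + O(n^11). (Equivalently, Faulhaber's formula gives the same leading term.)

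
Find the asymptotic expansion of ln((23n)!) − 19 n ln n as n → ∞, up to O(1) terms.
ln((23n)!) − 19 n ln n = 4 n ln n + 23(ln 23 − 1) n + (1/2) ln(2π·23n) + O(1/n)

Stirling: ln((23n)!) = 23n ln(23n) − 23n + (1/2) ln(2π·23n) + O(1/n).
Expand 23n ln(23n) = 23n (ln n + ln 23) = 23n ln n + 23n ln 23.
Subtract 19n ln n: leading term is (23 − 19) n ln n = 4 n ln n. The next term is 23n ln 23 − 23n = 23(ln 23 − 1) n. Then the (1/2) ln(2π·23n) correction.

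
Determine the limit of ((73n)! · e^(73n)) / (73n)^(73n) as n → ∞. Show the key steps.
lim = ∞

Stirling: (73n)! ~ sqrt(2π·73n) · (73n/e)^(73n). Hence
  (73n)! · e^(73n) / (73n)^(73n) ~ sqrt(2π·73n) = sqrt(2π·73) · sqrt(n) → ∞.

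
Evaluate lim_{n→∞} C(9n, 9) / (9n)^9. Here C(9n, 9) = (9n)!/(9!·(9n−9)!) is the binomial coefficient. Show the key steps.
lim = 1/9! = 1/362880

With N = 9n → ∞: C(N, 9) / N^9 = [N(N−1)…(N−8)] / (9! · N^9) = (1/9!) · 1 · (1 − 1/(9n)) · … · (1 − 8/(9n)). Each factor → 1 as N → ∞, so the limit is 1/9! = 1/362880.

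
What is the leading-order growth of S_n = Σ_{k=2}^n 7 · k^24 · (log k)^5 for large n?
S_n ~ 7 · n^25 · (log n)^5 / 25

By integral comparison, S_n = ∫_1^n 7 · x^24 · (log x)^5 dx + O(n^24 · (log n)^5). For the integral, the leading term of ∫_1^n x^24 (log x)^5 dx is n^25/25 · (log n)^5 (by repeated integration by parts; each step lowers the log-exponent and produces a relatively O(1/log n) correction). Hence S_n ~ 7 · n^25 · (log n)^5 / 25.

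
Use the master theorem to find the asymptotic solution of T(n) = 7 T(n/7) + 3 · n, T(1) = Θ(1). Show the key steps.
T(n) = Θ(n log n)

log_7 7 = 1, and f(n) = 3 · n = Θ(n^(log_7 7)). This is Case 2 of the master theorem: T(n) = Θ(f(n) · log n) = Θ(n log n).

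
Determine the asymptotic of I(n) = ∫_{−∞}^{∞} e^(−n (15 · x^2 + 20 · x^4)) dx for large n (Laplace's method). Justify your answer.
I(n) ~ sqrt(π/(15n))

φ(x) = 15 · x^2 + 20 · x^4 has its unique global minimum at x* = 0 (since φ'(x) = 30x + 80x^3 = 0 only at x = 0 for real x with both coefficients positive, and φ → ∞ as |x| → ∞). At x* = 0, φ(0) = 0 and φ''(0) = 30. Laplace's method then gives
  I(n) ~ sqrt(2π / (n · φ''(0))) · e^(−n φ(0)) = sqrt(2π / (30n)) = sqrt(π/(15n)).
The 20 · x^4 term contributes only at subleading order (an O(1/n) relative correction).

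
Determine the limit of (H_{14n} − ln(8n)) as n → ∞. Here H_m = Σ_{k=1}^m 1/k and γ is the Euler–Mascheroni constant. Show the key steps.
lim = ln(7/4) + γ

By Euler-Maclaurin, H_m = ln m + γ + O(1/m). So
  H_{14n} − ln(8n) = ln(14n) + γ − ln(8n) + O(1/n)
                       = ln(14/8) + γ + O(1/n).
Hence the limit is ln(14/8) + γ (= ln(7/4)).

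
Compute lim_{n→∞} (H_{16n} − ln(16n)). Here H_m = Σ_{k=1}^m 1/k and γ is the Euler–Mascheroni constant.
lim = γ

By Euler-Maclaurin, H_m = ln m + γ + O(1/m). So
  H_{16n} − ln(16n) = ln(16n) + γ − ln(16n) + O(1/n)
                       = ln(16/16) + γ + O(1/n).
Hence the limit is γ (since ln 1 = 0).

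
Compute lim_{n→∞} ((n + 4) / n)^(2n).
lim = e^8

Rewrite as (1 + 4/n)^(2n). By the standard limit (1 + x/n)^n → e^x, we have (1 + 4/n)^n → e^4, and raising to the 2nd power gives e^8.
More precisely, ln[(1 + 4/n)^(2n)] = 2n · ln(1 + 4/n) = 2n · (4/n + O(1/n^2)) = 8 + O(1/n) → 8.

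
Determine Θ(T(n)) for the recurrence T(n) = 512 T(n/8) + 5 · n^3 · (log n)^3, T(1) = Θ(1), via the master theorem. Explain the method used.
T(n) = Θ(n^3 · (log n)^4)

Here log_8 512 = 3 and f(n) = 5 · n^3 · (log n)^3 = Θ(n^(log_8 512) · (log n)^3). This is the extended Case 2 of the master theorem (f matches the critical exponent up to log factors), giving T(n) = Θ(n^(log_8 512) · (log n)^(3+1)) = Θ(n^3 · (log n)^4).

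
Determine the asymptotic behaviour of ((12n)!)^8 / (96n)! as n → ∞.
((12n)!)^8/(96n)! ~ ((2π·12n)^(7/2) / sqrt(8)) · 8^(−8·12n)  →  0

Write N = 12n. Stirling: N! ~ sqrt(2π N)(N/e)^N and (8N)! ~ sqrt(2π·8N)·(8N/e)^(8N).
  (N!)^8/(8N)! ~ (2π N)^(8/2) (N/e)^(8N) / [sqrt(2π·8N) (8N/e)^(8N)]
     = (2π N)^(8/2) / sqrt(2π·8N) · (N/(8N))^(8N)
     = (2π N)^((8−1)/2) / sqrt(8) · 8^(−8N).
Since 8^8 > 1, the factor 8^(−8N) decays exponentially, so the ratio → 0. Substituting N = 12n gives the stated form.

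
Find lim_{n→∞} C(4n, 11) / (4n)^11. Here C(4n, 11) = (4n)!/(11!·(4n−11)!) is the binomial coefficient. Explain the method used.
lim = 1/11! = 1/39916800

With N = 4n → ∞: C(N, 11) / N^11 = [N(N−1)…(N−10)] / (11! · N^11) = (1/11!) · 1 · (1 − 1/(4n)) · … · (1 − 10/(4n)). Each factor → 1 as N → ∞, so the limit is 1/11! = 1/39916800.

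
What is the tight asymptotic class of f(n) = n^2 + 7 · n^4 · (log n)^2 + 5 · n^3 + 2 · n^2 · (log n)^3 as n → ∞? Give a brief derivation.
f(n) ∈ Θ(n^4 · (log n)^2)

Compare the terms by growth order. For large n, n^a · (log n)^b dominates n^a' · (log n)^b' iff a > a', or (a = a' and b > b'). Ranking the 4 terms shows the dominant one is 7 · n^4 · (log n)^2. Hence f(n) ∈ Θ(n^4 · (log n)^2).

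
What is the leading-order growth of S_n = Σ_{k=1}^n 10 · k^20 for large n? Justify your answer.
S_n ~ 10 · n^21 / 21

By integral comparison (Euler-Maclaurin), Σ_{k=1}^n 10 · k^20 = 10 · ∫_0^n x^20 dx + O(n^20) = 10 · n^21/21 + O(n^20). (Equivalently, Faulhaber's formula gives the same leading term.)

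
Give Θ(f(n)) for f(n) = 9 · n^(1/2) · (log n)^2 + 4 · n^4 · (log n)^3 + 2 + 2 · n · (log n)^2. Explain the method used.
f(n) ∈ Θ(n^4 · (log n)^3)

Compare the terms by growth order. For large n, n^a · (log n)^b dominates n^a' · (log n)^b' iff a > a', or (a = a' and b > b'). Ranking the 4 terms shows the dominant one is 4 · n^4 · (log n)^3. Hence f(n) ∈ Θ(n^4 · (log n)^3).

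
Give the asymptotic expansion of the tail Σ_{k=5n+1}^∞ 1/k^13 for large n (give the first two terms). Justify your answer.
Σ_{k>5n} 1/k^13 = 1/(12 · (5n)^12) − 1/(2 · (5n)^13) + O(1/(5n)^14)

Compare to the integral: ∫_{5n}^∞ x^(−13) dx = [−x^(−12)/12]_{5n}^∞ = 1/((13−1)·(5n)^12). The Euler-Maclaurin correction adds −f(5n)/2 = −1/(2·(5n)^13). Euler-Maclaurin then gives
  Σ_{k>5n} 1/k^13 = ∫_{5n}^∞ dx/x^13 − 1/(2·(5n)^13) + O(1/(5n)^14).
(Equivalently this is ζ(13) − Σ_{k≤5n} 1/k^13.)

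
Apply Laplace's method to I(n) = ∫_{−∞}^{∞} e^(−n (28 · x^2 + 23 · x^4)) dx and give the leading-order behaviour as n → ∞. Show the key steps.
I(n) ~ sqrt(π/(28n))

φ(x) = 28 · x^2 + 23 · x^4 has its unique global minimum at x* = 0 (since φ'(x) = 56x + 92x^3 = 0 only at x = 0 for real x with both coefficients positive, and φ → ∞ as |x| → ∞). At x* = 0, φ(0) = 0 and φ''(0) = 56. Laplace's method then gives
  I(n) ~ sqrt(2π / (n · φ''(0))) · e^(−n φ(0)) = sqrt(2π / (56n)) = sqrt(π/(28n)).
The 23 · x^4 term contributes only at subleading order (an O(1/n) relative correction).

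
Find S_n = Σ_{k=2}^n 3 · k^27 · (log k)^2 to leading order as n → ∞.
S_n ~ 3 · n^28 · (log n)^2 / 28

By integral comparison, S_n = ∫_1^n 3 · x^27 · (log x)^2 dx + O(n^27 · (log n)^2). For the integral, the leading term of ∫_1^n x^27 (log x)^2 dx is n^28/28 · (log n)^2 (by repeated integration by parts; each step lowers the log-exponent and produces a relatively O(1/log n) correction). Hence S_n ~ 3 · n^28 · (log n)^2 / 28.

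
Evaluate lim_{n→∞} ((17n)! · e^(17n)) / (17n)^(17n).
lim = ∞

Stirling: (17n)! ~ sqrt(2π·17n) · (17n/e)^(17n). Hence
  (17n)! · e^(17n) / (17n)^(17n) ~ sqrt(2π·17n) = sqrt(2π·17) · sqrt(n) → ∞.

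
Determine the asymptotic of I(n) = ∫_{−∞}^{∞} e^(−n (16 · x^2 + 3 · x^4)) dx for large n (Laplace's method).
I(n) ~ sqrt(π/(16n))

φ(x) = 16 · x^2 + 3 · x^4 has its unique global minimum at x* = 0 (since φ'(x) = 32x + 12x^3 = 0 only at x = 0 for real x with both coefficients positive, and φ → ∞ as |x| → ∞). At x* = 0, φ(0) = 0 and φ''(0) = 32. Laplace's method then gives
  I(n) ~ sqrt(2π / (n · φ''(0))) · e^(−n φ(0)) = sqrt(2π / (32n)) = sqrt(π/(16n)).
The 3 · x^4 term contributes only at subleading order (an O(1/n) relative correction).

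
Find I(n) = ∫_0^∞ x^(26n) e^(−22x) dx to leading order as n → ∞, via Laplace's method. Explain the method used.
I(n) ~ (sqrt(2π·26n) / 22) · (26n/(22e))^(26n)

Write the integrand as exp(26n ln x − 22x) and set f(x) = 26n ln x − 22x. Then f'(x) = 26n/x − 22 = 0 at x* = 26n/22, and f''(x*) = −26n/x*^2 = −22^2/(26n). Laplace's method (interior maximum) gives
  I(n) ~ e^(f(x*)) · sqrt(2π / |f''(x*)|)
        = exp(26n ln(26n/22) − 26n) · sqrt(2π · 26n / 22^2)
        = (26n/22)^(26n) e^(−26n) · sqrt(2π·26n) / 22
        = (sqrt(2π·26n) / 22) · (26n/(22e))^(26n).
This matches Γ(26n+1)/22^(26n+1) with Stirling applied to Γ.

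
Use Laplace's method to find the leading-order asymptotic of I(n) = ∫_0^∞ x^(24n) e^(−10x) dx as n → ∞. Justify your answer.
I(n) ~ (sqrt(2π·24n) / 10) · (24n/(10e))^(24n)

Write the integrand as exp(24n ln x − 10x) and set f(x) = 24n ln x − 10x. Then f'(x) = 24n/x − 10 = 0 at x* = 24n/10, and f''(x*) = −24n/x*^2 = −10^2/(24n). Laplace's method (interior maximum) gives
  I(n) ~ e^(f(x*)) · sqrt(2π / |f''(x*)|)
        = exp(24n ln(24n/10) − 24n) · sqrt(2π · 24n / 10^2)
        = (24n/10)^(24n) e^(−24n) · sqrt(2π·24n) / 10
        = (sqrt(2π·24n) / 10) · (24n/(10e))^(24n).
This matches Γ(24n+1)/10^(24n+1) with Stirling applied to Γ.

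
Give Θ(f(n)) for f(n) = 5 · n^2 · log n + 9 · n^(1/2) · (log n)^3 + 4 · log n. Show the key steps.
f(n) ∈ Θ(n^2 · log n)

Compare the terms by growth order. For large n, n^a · (log n)^b dominates n^a' · (log n)^b' iff a > a', or (a = a' and b > b'). Ranking the 3 terms shows the dominant one is 5 · n^2 · log n. Hence f(n) ∈ Θ(n^2 · log n).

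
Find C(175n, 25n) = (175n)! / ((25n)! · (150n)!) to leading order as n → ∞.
C(175n, 25n) ~ (823543/46656)^(25n) · sqrt(7/(12π·25n))

Write N = 25n. Apply Stirling to each factorial:
  (7N)! ~ sqrt(2π·7N) · (7N/e)^(7N),
  N! ~ sqrt(2π N) · (N/e)^N,
  (6N)! ~ sqrt(2π·6N) · (6N/e)^(6N).
The exponential factors combine to (7N)^(7N) / (N^N · (6N)^(6N)) = 7^(7N)/6^(6N) = (7^7/6^6)^N = (823543/46656)^N.
The square-root prefactors combine to sqrt(2π·7N) / (sqrt(2π N)·sqrt(2π·6N)) = sqrt(7 / (2π·6·N)) = sqrt(7/(12π·25n)).
Substituting N = 25n: C(175n, 25n) ~ (823543/46656)^(25n) · sqrt(7/(12π·25n)).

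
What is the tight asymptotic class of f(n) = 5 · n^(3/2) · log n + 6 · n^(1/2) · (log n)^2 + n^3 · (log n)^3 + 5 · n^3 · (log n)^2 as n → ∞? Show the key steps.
f(n) ∈ Θ(n^3 · (log n)^3)

Compare the terms by growth order. For large n, n^a · (log n)^b dominates n^a' · (log n)^b' iff a > a', or (a = a' and b > b'). Ranking the 4 terms shows the dominant one is n^3 · (log n)^3. Hence f(n) ∈ Θ(n^3 · (log n)^3).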